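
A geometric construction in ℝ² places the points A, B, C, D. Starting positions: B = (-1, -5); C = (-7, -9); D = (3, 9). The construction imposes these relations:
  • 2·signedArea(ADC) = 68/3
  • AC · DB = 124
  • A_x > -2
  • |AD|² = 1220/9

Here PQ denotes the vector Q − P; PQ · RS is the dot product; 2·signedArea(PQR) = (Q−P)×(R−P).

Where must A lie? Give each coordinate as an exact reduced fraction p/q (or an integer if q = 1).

A = (-5/3, -5/3)

1. A_x = -5/3  [AC · DB = 124 ∩ 2·signedArea(ADC) = 68/3]
2. A_y = -5/3  [AC · DB = 124 ∩ 2·signedArea(ADC) = 68/3]
   → A = (-5/3, -5/3)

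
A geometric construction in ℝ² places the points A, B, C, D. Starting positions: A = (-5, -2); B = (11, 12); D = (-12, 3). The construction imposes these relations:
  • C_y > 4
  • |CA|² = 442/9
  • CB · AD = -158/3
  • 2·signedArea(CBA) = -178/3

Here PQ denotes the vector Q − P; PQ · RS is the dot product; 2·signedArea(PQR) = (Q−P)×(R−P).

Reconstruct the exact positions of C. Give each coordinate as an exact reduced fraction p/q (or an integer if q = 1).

C = (-2, 13/3)

1. C_x = -2  [2·signedArea(CBA) = -178/3 ∩ CB · AD = -158/3]
2. C_y = 13/3  [2·signedArea(CBA) = -178/3 ∩ CB · AD = -158/3]
   → C = (-2, 13/3)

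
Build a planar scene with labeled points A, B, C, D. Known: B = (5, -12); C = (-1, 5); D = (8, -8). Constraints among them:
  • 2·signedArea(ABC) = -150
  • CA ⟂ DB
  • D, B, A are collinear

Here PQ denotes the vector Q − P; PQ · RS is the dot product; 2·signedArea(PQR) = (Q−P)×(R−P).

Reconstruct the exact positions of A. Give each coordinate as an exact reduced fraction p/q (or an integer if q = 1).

A = (11, -4)

1. A_x = 11  [D, B, A are collinear ∩ CA ⟂ DB]
2. A_y = -4  [D, B, A are collinear ∩ CA ⟂ DB]
   → A = (11, -4)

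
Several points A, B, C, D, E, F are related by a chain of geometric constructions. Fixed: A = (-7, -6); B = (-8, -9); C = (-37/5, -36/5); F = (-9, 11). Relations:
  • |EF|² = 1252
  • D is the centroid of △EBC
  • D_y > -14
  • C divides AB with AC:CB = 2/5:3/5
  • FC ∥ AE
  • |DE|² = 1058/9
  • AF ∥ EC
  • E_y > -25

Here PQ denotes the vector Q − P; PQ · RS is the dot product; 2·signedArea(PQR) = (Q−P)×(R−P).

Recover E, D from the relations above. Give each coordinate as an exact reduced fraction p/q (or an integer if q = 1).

1. E_x = -27/5  [AF ∥ EC ∩ FC ∥ AE]
2. E_y = -121/5  [AF ∥ EC ∩ FC ∥ AE]
   → E = (-27/5, -121/5)
3. D_x = -104/15  [D is the centroid of △EBC]
4. D_y = -202/15  [D is the centroid of △EBC]
   → D = (-104/15, -202/15)

D = (-104/15, -202/15)
E = (-27/5, -121/5)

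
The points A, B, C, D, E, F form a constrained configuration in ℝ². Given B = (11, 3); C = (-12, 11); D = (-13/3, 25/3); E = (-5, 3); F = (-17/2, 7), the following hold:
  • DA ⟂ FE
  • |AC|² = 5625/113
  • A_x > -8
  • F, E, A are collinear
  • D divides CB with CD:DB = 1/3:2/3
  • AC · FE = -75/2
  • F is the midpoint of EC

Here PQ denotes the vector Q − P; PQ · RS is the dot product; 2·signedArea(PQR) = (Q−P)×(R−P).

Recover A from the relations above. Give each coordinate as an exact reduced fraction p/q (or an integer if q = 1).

A = (-831/113, 643/113)

1. A_x = -831/113  [F, E, A are collinear ∩ DA ⟂ FE]
2. A_y = 643/113  [F, E, A are collinear ∩ DA ⟂ FE]
   → A = (-831/113, 643/113)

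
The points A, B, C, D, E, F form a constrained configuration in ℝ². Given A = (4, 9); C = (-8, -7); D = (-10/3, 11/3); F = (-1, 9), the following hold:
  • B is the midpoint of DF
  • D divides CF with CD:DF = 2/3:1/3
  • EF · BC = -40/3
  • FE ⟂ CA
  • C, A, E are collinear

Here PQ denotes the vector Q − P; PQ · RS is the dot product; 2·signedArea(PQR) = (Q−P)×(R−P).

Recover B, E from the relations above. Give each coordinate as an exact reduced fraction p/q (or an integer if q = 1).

B = (-13/6, 19/3)
E = (11/5, 33/5)

1. B_x = -13/6  [B is the midpoint of DF]
2. B_y = 19/3  [B is the midpoint of DF]
   → B = (-13/6, 19/3)
3. E_x = 11/5  [C, A, E are collinear ∩ FE ⟂ CA]
4. E_y = 33/5  [C, A, E are collinear ∩ FE ⟂ CA]
   → E = (11/5, 33/5)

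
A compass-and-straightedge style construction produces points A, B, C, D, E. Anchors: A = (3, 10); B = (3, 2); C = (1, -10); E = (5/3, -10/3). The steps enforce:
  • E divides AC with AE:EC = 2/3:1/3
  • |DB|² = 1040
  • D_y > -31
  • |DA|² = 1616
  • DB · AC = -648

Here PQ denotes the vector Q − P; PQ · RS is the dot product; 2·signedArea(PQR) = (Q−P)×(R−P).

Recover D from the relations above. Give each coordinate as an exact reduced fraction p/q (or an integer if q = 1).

D = (-1, -30)

1. D_x = -1  [line 2·x + 20·y + 602 = 0 ∩ |DA|² = 1616]
2. D_y = -30  [line 2·x + 20·y + 602 = 0 ∩ |DA|² = 1616]
   → D = (-1, -30)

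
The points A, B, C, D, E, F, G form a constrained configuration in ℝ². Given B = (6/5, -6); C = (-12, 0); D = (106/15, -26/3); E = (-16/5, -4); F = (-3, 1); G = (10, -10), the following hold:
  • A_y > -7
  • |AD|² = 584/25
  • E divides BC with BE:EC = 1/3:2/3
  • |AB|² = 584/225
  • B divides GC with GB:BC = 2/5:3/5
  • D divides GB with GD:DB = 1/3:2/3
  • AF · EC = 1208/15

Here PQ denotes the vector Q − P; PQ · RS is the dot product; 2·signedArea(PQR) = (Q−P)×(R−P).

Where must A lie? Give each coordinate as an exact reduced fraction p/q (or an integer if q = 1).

1. A_x = 8/3  [line 44/5·x + -4·y + -752/15 = 0 ∩ |AB|² = 584/225]
2. A_y = -20/3  [line 44/5·x + -4·y + -752/15 = 0 ∩ |AB|² = 584/225]
   → A = (8/3, -20/3)

A = (8/3, -20/3)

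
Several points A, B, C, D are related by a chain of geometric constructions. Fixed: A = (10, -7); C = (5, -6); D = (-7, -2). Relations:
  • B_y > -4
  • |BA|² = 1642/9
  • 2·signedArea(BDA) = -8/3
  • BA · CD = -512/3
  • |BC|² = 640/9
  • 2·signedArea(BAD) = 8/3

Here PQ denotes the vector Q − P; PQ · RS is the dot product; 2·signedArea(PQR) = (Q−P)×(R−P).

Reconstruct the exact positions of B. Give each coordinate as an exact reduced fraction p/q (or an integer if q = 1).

B = (-3, -10/3)

1. B_x = -3  [2·signedArea(BDA) = -8/3 ∩ BA · CD = -512/3]
2. B_y = -10/3  [2·signedArea(BDA) = -8/3 ∩ BA · CD = -512/3]
   → B = (-3, -10/3)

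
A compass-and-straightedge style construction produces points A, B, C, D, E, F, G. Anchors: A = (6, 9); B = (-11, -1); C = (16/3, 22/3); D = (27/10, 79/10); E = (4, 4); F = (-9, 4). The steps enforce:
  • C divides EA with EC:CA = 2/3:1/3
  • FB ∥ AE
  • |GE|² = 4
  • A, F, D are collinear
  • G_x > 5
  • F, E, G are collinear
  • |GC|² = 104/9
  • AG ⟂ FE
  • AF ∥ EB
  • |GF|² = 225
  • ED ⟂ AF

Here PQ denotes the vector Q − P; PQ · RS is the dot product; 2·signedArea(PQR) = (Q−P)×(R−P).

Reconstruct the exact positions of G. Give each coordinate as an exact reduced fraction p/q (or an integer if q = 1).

G = (6, 4)

1. G_x = 6  [F, E, G are collinear ∩ AG ⟂ FE]
2. G_y = 4  [F, E, G are collinear ∩ AG ⟂ FE]
   → G = (6, 4)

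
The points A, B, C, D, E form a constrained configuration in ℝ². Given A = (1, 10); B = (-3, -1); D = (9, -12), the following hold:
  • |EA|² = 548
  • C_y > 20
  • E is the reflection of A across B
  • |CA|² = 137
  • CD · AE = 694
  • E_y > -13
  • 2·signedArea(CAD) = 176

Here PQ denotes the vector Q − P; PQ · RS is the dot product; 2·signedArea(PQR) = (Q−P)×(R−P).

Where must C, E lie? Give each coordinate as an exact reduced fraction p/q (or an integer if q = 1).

C = (5, 21)
E = (-7, -12)

1. C_x = 5  [line 22·x + 8·y + -278 = 0 ∩ |CA|² = 137]
2. C_y = 21  [line 22·x + 8·y + -278 = 0 ∩ |CA|² = 137]
   → C = (5, 21)
3. E_x = -7  [CD · AE = 694 ∩ E is the reflection of A across B]
4. E_y = -12  [CD · AE = 694 ∩ E is the reflection of A across B]
   → E = (-7, -12)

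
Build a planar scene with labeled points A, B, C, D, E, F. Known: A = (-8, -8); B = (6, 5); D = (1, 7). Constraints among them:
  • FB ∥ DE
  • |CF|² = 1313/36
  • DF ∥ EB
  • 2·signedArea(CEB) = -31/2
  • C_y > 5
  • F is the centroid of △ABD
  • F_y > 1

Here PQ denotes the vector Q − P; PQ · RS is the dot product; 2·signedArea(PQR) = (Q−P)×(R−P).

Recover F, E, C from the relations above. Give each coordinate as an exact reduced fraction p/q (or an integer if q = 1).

C = (7/2, 6)
E = (22/3, 32/3)
F = (-1/3, 4/3)

1. F_x = -1/3  [F is the centroid of △ABD]
2. F_y = 4/3  [F is the centroid of △ABD]
   → F = (-1/3, 4/3)
3. E_x = 22/3  [DF ∥ EB ∩ FB ∥ DE]
4. E_y = 32/3  [DF ∥ EB ∩ FB ∥ DE]
   → E = (22/3, 32/3)
5. C_x = 7/2  [line 17/3·x + -4/3·y + -71/6 = 0 ∩ |CF|² = 1313/36]
6. C_y = 6  [line 17/3·x + -4/3·y + -71/6 = 0 ∩ |CF|² = 1313/36]
   → C = (7/2, 6)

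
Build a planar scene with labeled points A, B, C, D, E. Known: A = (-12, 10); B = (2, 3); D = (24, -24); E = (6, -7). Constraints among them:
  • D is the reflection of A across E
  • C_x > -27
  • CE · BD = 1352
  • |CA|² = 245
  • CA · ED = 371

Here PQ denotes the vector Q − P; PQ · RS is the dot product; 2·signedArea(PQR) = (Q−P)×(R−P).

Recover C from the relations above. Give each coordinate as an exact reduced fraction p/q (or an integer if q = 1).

C = (-26, 17)

1. C_x = -26  [CA · ED = 371 ∩ CE · BD = 1352]
2. C_y = 17  [CA · ED = 371 ∩ CE · BD = 1352]
   → C = (-26, 17)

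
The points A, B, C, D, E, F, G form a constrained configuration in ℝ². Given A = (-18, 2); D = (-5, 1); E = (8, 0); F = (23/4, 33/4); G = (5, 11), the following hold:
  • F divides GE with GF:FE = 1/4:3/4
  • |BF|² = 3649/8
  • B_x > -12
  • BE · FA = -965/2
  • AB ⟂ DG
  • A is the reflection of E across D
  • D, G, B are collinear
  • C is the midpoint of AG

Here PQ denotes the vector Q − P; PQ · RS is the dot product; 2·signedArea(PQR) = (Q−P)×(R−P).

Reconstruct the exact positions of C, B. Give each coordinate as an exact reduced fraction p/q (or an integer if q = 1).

1. C_x = -13/2  [C is the midpoint of AG]
2. C_y = 13/2  [C is the midpoint of AG]
   → C = (-13/2, 13/2)
3. B_x = -11  [D, G, B are collinear ∩ AB ⟂ DG]
4. B_y = -5  [D, G, B are collinear ∩ AB ⟂ DG]
   → B = (-11, -5)

B = (-11, -5)
C = (-13/2, 13/2)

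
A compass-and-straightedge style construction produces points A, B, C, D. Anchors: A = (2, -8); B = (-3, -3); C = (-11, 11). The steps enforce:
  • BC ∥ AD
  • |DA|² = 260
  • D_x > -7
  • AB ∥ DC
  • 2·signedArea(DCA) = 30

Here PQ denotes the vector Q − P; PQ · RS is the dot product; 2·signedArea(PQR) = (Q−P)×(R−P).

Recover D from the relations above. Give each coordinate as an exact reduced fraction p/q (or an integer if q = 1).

1. D_x = -6  [AB ∥ DC ∩ BC ∥ AD]
2. D_y = 6  [AB ∥ DC ∩ BC ∥ AD]
   → D = (-6, 6)

D = (-6, 6)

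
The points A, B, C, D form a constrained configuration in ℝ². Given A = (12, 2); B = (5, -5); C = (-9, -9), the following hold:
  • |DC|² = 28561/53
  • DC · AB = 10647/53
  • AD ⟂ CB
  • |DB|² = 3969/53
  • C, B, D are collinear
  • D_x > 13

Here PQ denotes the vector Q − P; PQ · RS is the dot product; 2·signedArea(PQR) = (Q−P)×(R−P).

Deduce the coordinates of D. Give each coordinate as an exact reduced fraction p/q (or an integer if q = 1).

D = (706/53, -139/53)

1. D_x = 706/53  [C, B, D are collinear ∩ AD ⟂ CB]
2. D_y = -139/53  [C, B, D are collinear ∩ AD ⟂ CB]
   → D = (706/53, -139/53)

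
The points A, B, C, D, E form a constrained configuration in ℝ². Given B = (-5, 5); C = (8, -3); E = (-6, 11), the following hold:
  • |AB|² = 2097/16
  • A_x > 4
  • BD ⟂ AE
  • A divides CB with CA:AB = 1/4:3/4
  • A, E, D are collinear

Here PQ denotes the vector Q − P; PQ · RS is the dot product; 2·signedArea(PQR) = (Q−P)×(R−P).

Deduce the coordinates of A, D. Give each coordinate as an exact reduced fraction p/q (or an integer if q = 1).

A = (19/4, -1)
D = (-10685/4153, 29795/4153)

1. A_x = 19/4  [A divides CB with CA:AB = 1/4:3/4]
2. A_y = -1  [A divides CB with CA:AB = 1/4:3/4]
   → A = (19/4, -1)
3. D_x = -10685/4153  [A, E, D are collinear ∩ BD ⟂ AE]
4. D_y = 29795/4153  [A, E, D are collinear ∩ BD ⟂ AE]
   → D = (-10685/4153, 29795/4153)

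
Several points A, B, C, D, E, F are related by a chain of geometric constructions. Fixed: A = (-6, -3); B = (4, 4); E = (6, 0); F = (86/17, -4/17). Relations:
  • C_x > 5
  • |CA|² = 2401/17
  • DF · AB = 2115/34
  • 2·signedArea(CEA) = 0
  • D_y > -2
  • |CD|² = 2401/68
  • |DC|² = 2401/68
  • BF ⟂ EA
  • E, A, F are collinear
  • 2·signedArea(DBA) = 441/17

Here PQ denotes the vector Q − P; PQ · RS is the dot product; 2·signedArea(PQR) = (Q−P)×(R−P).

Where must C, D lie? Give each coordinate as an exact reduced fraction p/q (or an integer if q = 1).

C = (94/17, -2/17)
D = (-4/17, -53/34)

1. C_x = 94/17  [line 3·x + -12·y + -18 = 0 ∩ |CA|² = 2401/17]
2. C_y = -2/17  [line 3·x + -12·y + -18 = 0 ∩ |CA|² = 2401/17]
   → C = (94/17, -2/17)
3. D_x = -4/17  [DF · AB = 2115/34 ∩ 2·signedArea(DBA) = 441/17]
4. D_y = -53/34  [DF · AB = 2115/34 ∩ 2·signedArea(DBA) = 441/17]
   → D = (-4/17, -53/34)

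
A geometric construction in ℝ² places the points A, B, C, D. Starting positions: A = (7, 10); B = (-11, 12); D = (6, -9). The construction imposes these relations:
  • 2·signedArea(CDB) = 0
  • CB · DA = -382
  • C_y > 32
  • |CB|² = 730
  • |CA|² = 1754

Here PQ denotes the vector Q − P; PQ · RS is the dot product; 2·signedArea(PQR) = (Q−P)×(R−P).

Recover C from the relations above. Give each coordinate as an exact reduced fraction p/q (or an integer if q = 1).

1. C_x = -28  [2·signedArea(CDB) = 0 ∩ CB · DA = -382]
2. C_y = 33  [2·signedArea(CDB) = 0 ∩ CB · DA = -382]
   → C = (-28, 33)

C = (-28, 33)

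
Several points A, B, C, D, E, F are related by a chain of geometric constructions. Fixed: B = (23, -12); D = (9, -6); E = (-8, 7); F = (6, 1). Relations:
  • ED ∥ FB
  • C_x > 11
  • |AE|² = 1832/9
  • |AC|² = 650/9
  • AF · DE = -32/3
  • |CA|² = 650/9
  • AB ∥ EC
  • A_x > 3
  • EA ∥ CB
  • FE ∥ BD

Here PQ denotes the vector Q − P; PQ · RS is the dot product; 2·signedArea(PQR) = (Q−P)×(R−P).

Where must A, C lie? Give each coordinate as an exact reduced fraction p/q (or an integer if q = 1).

1. A_x = 10/3  [line 17·x + -13·y + -235/3 = 0 ∩ |AE|² = 1832/9]
2. A_y = -5/3  [line 17·x + -13·y + -235/3 = 0 ∩ |AE|² = 1832/9]
   → A = (10/3, -5/3)
3. C_x = 35/3  [EA ∥ CB ∩ AB ∥ EC]
4. C_y = -10/3  [EA ∥ CB ∩ AB ∥ EC]
   → C = (35/3, -10/3)

A = (10/3, -5/3)
C = (35/3, -10/3)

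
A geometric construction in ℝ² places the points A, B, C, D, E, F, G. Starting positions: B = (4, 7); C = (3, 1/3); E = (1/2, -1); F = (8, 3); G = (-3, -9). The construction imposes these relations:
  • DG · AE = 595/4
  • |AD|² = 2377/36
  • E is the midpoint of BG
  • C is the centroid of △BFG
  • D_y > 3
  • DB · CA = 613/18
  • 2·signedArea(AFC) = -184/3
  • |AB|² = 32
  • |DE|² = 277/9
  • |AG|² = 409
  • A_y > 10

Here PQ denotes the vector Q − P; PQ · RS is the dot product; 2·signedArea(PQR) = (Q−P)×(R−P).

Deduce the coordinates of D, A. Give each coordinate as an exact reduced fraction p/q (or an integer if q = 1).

1. A_x = 0  [line 8/3·x + -5·y + 55 = 0 ∩ |AG|² = 409]
2. A_y = 11  [line 8/3·x + -5·y + 55 = 0 ∩ |AG|² = 409]
   → A = (0, 11)
3. D_x = 7/2  [DB · CA = 613/18 ∩ DG · AE = 595/4]
4. D_y = 11/3  [DB · CA = 613/18 ∩ DG · AE = 595/4]
   → D = (7/2, 11/3)

A = (0, 11)
D = (7/2, 11/3)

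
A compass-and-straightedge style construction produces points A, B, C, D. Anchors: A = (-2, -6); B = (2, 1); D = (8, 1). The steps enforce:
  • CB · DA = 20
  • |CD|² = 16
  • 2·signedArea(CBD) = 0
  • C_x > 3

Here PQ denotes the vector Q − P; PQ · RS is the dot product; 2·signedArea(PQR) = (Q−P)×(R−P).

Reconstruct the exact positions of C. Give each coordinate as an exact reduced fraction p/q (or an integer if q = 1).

1. C_x = 4  [2·signedArea(CBD) = 0 ∩ CB · DA = 20]
2. C_y = 1  [2·signedArea(CBD) = 0 ∩ CB · DA = 20]
   → C = (4, 1)

C = (4, 1)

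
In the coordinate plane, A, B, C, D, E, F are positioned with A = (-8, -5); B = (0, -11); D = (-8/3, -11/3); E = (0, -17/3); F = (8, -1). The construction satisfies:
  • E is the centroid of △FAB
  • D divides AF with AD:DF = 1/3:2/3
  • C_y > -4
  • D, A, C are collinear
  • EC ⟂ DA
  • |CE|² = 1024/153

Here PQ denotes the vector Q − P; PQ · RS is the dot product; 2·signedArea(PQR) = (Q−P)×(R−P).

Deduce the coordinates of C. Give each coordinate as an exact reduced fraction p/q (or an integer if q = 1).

C = (-32/51, -161/51)

1. C_x = -32/51  [D, A, C are collinear ∩ EC ⟂ DA]
2. C_y = -161/51  [D, A, C are collinear ∩ EC ⟂ DA]
   → C = (-32/51, -161/51)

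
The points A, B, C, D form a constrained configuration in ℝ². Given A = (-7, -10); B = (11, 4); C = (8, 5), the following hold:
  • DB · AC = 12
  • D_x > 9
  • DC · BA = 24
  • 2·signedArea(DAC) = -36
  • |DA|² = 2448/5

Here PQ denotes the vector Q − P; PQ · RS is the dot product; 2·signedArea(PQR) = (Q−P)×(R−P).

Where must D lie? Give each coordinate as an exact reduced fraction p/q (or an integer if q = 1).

D = (49/5, 22/5)

1. D_x = 49/5  [DB · AC = 12 ∩ 2·signedArea(DAC) = -36]
2. D_y = 22/5  [DB · AC = 12 ∩ 2·signedArea(DAC) = -36]
   → D = (49/5, 22/5)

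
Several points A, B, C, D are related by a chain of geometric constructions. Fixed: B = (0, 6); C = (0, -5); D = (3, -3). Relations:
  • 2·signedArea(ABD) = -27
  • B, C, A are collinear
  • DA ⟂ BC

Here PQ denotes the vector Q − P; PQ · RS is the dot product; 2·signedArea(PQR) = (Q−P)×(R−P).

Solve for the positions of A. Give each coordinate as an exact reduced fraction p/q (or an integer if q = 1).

1. A_x = 0  [B, C, A are collinear ∩ DA ⟂ BC]
2. A_y = -3  [B, C, A are collinear ∩ DA ⟂ BC]
   → A = (0, -3)

A = (0, -3)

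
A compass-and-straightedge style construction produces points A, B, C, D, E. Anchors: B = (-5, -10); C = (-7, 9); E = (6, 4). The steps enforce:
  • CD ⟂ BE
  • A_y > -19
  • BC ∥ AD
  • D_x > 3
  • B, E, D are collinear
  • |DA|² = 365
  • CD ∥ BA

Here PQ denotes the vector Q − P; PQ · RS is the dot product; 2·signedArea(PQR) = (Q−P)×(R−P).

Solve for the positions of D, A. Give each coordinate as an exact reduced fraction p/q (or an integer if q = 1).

1. D_x = 1099/317  [B, E, D are collinear ∩ CD ⟂ BE]
2. D_y = 246/317  [B, E, D are collinear ∩ CD ⟂ BE]
   → D = (1099/317, 246/317)
3. A_x = 1733/317  [BC ∥ AD ∩ CD ∥ BA]
4. A_y = -5777/317  [BC ∥ AD ∩ CD ∥ BA]
   → A = (1733/317, -5777/317)

A = (1733/317, -5777/317)
D = (1099/317, 246/317)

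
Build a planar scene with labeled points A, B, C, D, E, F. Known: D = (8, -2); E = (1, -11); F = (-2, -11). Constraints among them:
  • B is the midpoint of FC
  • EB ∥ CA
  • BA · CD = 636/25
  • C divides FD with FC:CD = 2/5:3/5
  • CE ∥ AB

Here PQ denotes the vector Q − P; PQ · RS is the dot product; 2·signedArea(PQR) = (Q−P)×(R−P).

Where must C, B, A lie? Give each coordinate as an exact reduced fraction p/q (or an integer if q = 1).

1. C_x = 2  [C divides FD with FC:CD = 2/5:3/5]
2. C_y = -37/5  [C divides FD with FC:CD = 2/5:3/5]
   → C = (2, -37/5)
3. B_x = 0  [B is the midpoint of FC]
4. B_y = -46/5  [B is the midpoint of FC]
   → B = (0, -46/5)
5. A_x = 1  [CE ∥ AB ∩ EB ∥ CA]
6. A_y = -28/5  [CE ∥ AB ∩ EB ∥ CA]
   → A = (1, -28/5)

A = (1, -28/5)
B = (0, -46/5)
C = (2, -37/5)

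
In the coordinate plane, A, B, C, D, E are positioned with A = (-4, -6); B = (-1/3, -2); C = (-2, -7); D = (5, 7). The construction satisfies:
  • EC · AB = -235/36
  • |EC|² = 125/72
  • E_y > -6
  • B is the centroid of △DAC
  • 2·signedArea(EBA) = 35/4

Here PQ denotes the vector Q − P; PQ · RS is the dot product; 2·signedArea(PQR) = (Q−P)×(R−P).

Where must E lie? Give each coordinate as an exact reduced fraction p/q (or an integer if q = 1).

E = (-19/12, -23/4)

1. E_x = -19/12  [2·signedArea(EBA) = 35/4 ∩ EC · AB = -235/36]
2. E_y = -23/4  [2·signedArea(EBA) = 35/4 ∩ EC · AB = -235/36]
   → E = (-19/12, -23/4)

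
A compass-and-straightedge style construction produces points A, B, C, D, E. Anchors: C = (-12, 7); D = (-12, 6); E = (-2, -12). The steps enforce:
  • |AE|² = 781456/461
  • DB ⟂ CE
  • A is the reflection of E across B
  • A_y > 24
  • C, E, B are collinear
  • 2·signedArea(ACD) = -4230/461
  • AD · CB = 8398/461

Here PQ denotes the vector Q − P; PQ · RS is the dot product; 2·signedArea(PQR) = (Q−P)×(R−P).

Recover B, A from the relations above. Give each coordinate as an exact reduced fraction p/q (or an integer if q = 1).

1. B_x = -5342/461  [C, E, B are collinear ∩ DB ⟂ CE]
2. B_y = 2866/461  [C, E, B are collinear ∩ DB ⟂ CE]
   → B = (-5342/461, 2866/461)
3. A_x = -9762/461  [A is the reflection of E across B]
4. A_y = 11264/461  [A is the reflection of E across B]
   → A = (-9762/461, 11264/461)

A = (-9762/461, 11264/461)
B = (-5342/461, 2866/461)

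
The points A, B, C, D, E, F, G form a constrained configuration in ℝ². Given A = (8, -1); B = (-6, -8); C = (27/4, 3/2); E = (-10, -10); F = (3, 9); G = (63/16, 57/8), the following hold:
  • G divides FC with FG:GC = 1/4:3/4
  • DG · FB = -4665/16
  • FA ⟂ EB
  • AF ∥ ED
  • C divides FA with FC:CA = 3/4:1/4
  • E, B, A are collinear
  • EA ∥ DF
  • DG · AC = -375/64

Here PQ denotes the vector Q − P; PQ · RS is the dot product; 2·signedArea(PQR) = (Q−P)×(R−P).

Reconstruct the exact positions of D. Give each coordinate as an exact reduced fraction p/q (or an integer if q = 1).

1. D_x = -15  [EA ∥ DF ∩ AF ∥ ED]
2. D_y = 0  [EA ∥ DF ∩ AF ∥ ED]
   → D = (-15, 0)

D = (-15, 0)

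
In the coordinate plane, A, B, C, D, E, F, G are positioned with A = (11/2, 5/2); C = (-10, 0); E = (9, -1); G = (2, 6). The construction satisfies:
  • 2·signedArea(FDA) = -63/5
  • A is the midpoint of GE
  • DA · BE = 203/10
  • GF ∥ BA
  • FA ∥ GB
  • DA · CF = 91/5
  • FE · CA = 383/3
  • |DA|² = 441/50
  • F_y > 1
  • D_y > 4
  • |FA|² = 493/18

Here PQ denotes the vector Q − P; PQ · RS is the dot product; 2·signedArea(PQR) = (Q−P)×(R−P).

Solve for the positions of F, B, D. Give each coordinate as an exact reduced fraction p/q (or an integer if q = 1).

1. F_x = 1/3  [line -31/2·x + -5/2·y + 28/3 = 0 ∩ |FA|² = 493/18]
2. F_y = 5/3  [line -31/2·x + -5/2·y + 28/3 = 0 ∩ |FA|² = 493/18]
   → F = (1/3, 5/3)
3. B_x = 43/6  [GF ∥ BA ∩ FA ∥ GB]
4. B_y = 41/6  [GF ∥ BA ∩ FA ∥ GB]
   → B = (43/6, 41/6)
5. D_x = 17/5  [DA · BE = 203/10 ∩ 2·signedArea(FDA) = -63/5]
6. D_y = 23/5  [DA · BE = 203/10 ∩ 2·signedArea(FDA) = -63/5]
   → D = (17/5, 23/5)

B = (43/6, 41/6)
D = (17/5, 23/5)
F = (1/3, 5/3)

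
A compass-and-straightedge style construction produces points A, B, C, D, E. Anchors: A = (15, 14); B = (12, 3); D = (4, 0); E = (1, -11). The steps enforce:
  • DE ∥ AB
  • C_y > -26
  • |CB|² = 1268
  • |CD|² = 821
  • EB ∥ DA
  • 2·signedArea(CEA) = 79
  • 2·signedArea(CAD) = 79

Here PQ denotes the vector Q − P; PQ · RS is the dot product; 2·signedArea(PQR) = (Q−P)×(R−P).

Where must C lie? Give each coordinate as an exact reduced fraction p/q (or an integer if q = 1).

1. C_x = -10  [2·signedArea(CEA) = 79 ∩ 2·signedArea(CAD) = 79]
2. C_y = -25  [2·signedArea(CEA) = 79 ∩ 2·signedArea(CAD) = 79]
   → C = (-10, -25)

C = (-10, -25)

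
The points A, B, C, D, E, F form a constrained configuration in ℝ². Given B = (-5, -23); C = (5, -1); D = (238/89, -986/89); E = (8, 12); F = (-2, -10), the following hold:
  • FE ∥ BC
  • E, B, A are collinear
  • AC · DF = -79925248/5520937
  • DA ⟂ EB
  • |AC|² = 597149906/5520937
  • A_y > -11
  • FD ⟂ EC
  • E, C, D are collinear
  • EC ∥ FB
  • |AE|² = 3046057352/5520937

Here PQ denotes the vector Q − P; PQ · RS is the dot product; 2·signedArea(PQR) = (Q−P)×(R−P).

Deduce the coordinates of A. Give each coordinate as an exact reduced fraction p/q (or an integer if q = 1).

1. A_x = -11074/62033  [E, B, A are collinear ∩ DA ⟂ EB]
2. A_y = -621514/62033  [E, B, A are collinear ∩ DA ⟂ EB]
   → A = (-11074/62033, -621514/62033)

A = (-11074/62033, -621514/62033)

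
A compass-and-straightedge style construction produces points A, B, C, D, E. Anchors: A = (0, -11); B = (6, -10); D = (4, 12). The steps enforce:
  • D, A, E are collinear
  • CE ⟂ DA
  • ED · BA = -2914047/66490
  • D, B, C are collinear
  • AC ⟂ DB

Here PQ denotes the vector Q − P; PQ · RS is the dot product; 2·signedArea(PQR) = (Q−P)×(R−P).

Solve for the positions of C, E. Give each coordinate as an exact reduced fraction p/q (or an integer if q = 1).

1. C_x = 737/122  [D, B, C are collinear ∩ AC ⟂ DB]
2. C_y = -1275/122  [D, B, C are collinear ∩ AC ⟂ DB]
   → C = (737/122, -1275/122)
3. E_x = 8978/33245  [D, A, E are collinear ∩ CE ⟂ DA]
4. E_y = -628143/66490  [D, A, E are collinear ∩ CE ⟂ DA]
   → E = (8978/33245, -628143/66490)

C = (737/122, -1275/122)
E = (8978/33245, -628143/66490)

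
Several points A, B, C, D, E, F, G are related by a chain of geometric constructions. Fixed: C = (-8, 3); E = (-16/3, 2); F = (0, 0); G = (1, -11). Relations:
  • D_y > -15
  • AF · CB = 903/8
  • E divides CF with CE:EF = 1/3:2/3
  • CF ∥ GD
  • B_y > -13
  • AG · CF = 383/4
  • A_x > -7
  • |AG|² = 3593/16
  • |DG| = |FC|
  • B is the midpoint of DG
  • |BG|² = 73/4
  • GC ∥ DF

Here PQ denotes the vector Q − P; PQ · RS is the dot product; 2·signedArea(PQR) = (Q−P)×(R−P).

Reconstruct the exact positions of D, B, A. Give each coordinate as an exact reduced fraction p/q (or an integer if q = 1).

A = (-6, 9/4)
B = (5, -25/2)
D = (9, -14)

1. D_x = 9  [GC ∥ DF ∩ CF ∥ GD]
2. D_y = -14  [GC ∥ DF ∩ CF ∥ GD]
   → D = (9, -14)
3. B_x = 5  [B is the midpoint of DG]
4. B_y = -25/2  [B is the midpoint of DG]
   → B = (5, -25/2)
5. A_x = -6  [AF · CB = 903/8 ∩ AG · CF = 383/4]
6. A_y = 9/4  [AF · CB = 903/8 ∩ AG · CF = 383/4]
   → A = (-6, 9/4)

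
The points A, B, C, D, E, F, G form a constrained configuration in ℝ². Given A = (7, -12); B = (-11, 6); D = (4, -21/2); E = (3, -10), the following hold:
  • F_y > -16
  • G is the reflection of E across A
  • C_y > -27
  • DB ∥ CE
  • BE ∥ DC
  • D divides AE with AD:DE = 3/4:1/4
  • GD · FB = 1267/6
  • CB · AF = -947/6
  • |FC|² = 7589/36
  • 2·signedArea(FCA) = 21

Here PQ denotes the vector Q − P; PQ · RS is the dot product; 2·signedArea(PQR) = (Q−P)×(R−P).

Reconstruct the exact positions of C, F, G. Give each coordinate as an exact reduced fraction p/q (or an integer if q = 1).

C = (18, -53/2)
F = (25/3, -47/3)
G = (11, -14)

1. C_x = 18  [DB ∥ CE ∩ BE ∥ DC]
2. C_y = -53/2  [DB ∥ CE ∩ BE ∥ DC]
   → C = (18, -53/2)
3. F_x = 25/3  [2·signedArea(FCA) = 21 ∩ CB · AF = -947/6]
4. F_y = -47/3  [2·signedArea(FCA) = 21 ∩ CB · AF = -947/6]
   → F = (25/3, -47/3)
5. G_x = 11  [G is the reflection of E across A]
6. G_y = -14  [G is the reflection of E across A]
   → G = (11, -14)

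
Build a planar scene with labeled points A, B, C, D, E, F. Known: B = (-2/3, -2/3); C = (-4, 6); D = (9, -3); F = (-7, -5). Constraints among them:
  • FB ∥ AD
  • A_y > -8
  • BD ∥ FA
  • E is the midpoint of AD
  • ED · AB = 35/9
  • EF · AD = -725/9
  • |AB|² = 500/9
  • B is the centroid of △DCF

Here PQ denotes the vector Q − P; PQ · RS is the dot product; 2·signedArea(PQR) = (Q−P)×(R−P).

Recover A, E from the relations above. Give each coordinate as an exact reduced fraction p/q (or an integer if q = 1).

A = (8/3, -22/3)
E = (35/6, -31/6)

1. A_x = 8/3  [FB ∥ AD ∩ BD ∥ FA]
2. A_y = -22/3  [FB ∥ AD ∩ BD ∥ FA]
   → A = (8/3, -22/3)
3. E_x = 35/6  [E is the midpoint of AD]
4. E_y = -31/6  [E is the midpoint of AD]
   → E = (35/6, -31/6)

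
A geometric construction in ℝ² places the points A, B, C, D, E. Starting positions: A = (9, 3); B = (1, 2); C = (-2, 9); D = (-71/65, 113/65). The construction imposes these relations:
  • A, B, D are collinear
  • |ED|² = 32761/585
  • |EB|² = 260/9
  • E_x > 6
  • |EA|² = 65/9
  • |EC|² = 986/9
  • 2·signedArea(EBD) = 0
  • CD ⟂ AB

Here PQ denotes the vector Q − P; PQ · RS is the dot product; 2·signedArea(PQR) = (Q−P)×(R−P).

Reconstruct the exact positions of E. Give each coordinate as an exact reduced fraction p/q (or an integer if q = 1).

1. E_x = 19/3  [line 17/65·x + -136/65·y + 51/13 = 0 ∩ |ED|² = 32761/585]
2. E_y = 8/3  [line 17/65·x + -136/65·y + 51/13 = 0 ∩ |ED|² = 32761/585]
   → E = (19/3, 8/3)

E = (19/3, 8/3)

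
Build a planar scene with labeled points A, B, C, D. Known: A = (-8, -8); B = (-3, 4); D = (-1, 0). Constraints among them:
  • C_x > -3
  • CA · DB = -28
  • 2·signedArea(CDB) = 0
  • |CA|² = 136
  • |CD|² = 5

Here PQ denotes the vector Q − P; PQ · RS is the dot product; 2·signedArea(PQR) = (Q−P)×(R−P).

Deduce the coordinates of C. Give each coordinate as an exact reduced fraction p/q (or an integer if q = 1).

C = (-2, 2)

1. C_x = -2  [2·signedArea(CDB) = 0 ∩ CA · DB = -28]
2. C_y = 2  [2·signedArea(CDB) = 0 ∩ CA · DB = -28]
   → C = (-2, 2)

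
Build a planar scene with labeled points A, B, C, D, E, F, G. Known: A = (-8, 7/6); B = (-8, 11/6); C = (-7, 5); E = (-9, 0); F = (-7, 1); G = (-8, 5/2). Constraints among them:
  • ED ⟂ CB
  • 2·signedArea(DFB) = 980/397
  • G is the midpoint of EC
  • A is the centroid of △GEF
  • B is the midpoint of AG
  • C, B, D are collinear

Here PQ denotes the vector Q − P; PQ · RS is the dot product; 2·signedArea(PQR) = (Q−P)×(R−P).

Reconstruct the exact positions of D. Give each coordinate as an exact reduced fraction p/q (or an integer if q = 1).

1. D_x = -3421/397  [C, B, D are collinear ∩ ED ⟂ CB]
2. D_y = -48/397  [C, B, D are collinear ∩ ED ⟂ CB]
   → D = (-3421/397, -48/397)

D = (-3421/397, -48/397)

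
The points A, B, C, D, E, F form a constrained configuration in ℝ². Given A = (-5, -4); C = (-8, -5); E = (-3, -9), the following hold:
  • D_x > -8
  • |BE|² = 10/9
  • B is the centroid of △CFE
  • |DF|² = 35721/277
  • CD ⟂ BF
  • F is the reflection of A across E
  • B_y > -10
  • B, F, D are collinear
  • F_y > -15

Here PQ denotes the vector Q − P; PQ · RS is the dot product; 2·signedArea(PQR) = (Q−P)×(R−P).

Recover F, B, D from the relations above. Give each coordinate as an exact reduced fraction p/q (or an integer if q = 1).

1. F_x = -1  [F is the reflection of A across E]
2. F_y = -14  [F is the reflection of A across E]
   → F = (-1, -14)
3. B_x = -4  [B is the centroid of △CFE]
4. B_y = -28/3  [B is the centroid of △CFE]
   → B = (-4, -28/3)
5. D_x = -1978/277  [B, F, D are collinear ∩ CD ⟂ BF]
6. D_y = -1232/277  [B, F, D are collinear ∩ CD ⟂ BF]
   → D = (-1978/277, -1232/277)

B = (-4, -28/3)
D = (-1978/277, -1232/277)
F = (-1, -14)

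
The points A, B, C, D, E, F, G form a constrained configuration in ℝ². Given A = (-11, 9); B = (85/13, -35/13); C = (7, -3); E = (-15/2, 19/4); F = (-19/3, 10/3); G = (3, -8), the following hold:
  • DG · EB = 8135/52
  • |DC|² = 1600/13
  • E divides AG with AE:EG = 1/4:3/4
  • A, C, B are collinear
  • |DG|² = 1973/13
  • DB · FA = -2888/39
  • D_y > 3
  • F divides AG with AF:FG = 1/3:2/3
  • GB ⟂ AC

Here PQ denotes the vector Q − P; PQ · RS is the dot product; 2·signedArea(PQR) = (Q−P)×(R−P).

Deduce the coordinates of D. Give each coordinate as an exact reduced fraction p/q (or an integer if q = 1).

1. D_x = -29/13  [DB · FA = -2888/39 ∩ DG · EB = 8135/52]
2. D_y = 41/13  [DB · FA = -2888/39 ∩ DG · EB = 8135/52]
   → D = (-29/13, 41/13)

D = (-29/13, 41/13)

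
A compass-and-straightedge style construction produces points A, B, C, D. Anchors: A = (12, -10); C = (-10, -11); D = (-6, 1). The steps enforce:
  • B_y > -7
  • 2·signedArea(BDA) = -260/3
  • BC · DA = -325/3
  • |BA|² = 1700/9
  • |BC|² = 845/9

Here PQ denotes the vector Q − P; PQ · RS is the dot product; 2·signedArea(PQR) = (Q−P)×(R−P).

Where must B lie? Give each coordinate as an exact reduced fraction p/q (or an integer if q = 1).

B = (-4/3, -20/3)

1. B_x = -4/3  [2·signedArea(BDA) = -260/3 ∩ BC · DA = -325/3]
2. B_y = -20/3  [2·signedArea(BDA) = -260/3 ∩ BC · DA = -325/3]
   → B = (-4/3, -20/3)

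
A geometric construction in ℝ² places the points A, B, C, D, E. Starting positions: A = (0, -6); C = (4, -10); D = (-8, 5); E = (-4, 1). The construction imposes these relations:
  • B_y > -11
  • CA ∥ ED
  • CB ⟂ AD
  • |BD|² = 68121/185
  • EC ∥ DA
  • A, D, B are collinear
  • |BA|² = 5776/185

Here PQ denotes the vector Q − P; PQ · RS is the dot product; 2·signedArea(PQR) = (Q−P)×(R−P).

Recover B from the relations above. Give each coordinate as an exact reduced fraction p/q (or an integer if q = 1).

B = (608/185, -1946/185)

1. B_x = 608/185  [A, D, B are collinear ∩ CB ⟂ AD]
2. B_y = -1946/185  [A, D, B are collinear ∩ CB ⟂ AD]
   → B = (608/185, -1946/185)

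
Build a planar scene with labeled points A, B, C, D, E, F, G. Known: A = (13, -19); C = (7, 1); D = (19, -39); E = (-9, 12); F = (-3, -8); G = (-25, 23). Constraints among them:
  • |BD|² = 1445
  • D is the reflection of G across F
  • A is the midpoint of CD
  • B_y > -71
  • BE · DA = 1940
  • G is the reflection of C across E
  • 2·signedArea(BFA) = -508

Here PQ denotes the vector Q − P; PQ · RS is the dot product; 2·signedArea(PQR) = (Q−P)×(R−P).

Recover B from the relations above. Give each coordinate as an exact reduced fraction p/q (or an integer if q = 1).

1. B_x = 41  [2·signedArea(BFA) = -508 ∩ BE · DA = 1940]
2. B_y = -70  [2·signedArea(BFA) = -508 ∩ BE · DA = 1940]
   → B = (41, -70)

B = (41, -70)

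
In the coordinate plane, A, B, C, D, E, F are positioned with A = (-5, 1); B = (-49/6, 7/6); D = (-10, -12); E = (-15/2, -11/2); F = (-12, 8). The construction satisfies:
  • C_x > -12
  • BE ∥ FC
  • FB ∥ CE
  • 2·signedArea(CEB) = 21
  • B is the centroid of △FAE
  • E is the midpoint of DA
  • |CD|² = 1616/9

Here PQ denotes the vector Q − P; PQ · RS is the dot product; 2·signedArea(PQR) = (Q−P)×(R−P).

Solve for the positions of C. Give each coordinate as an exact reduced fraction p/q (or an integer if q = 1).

1. C_x = -34/3  [FB ∥ CE ∩ BE ∥ FC]
2. C_y = 4/3  [FB ∥ CE ∩ BE ∥ FC]
   → C = (-34/3, 4/3)

C = (-34/3, 4/3)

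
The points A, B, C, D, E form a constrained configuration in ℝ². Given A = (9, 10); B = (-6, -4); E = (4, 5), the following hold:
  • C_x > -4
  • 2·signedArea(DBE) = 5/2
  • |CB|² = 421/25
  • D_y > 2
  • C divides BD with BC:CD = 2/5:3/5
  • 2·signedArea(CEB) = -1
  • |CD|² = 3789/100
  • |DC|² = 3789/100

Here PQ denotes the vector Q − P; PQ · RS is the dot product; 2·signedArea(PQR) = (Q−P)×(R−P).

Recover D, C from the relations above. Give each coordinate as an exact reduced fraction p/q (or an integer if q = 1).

C = (-3, -6/5)
D = (3/2, 3)

1. C_x = -3  [line 9·x + -10·y + 15 = 0 ∩ |CB|² = 421/25]
2. C_y = -6/5  [line 9·x + -10·y + 15 = 0 ∩ |CB|² = 421/25]
   → C = (-3, -6/5)
3. D_x = 3/2  [2·signedArea(DBE) = 5/2 ∩ C divides BD with BC:CD = 2/5:3/5]
4. D_y = 3  [2·signedArea(DBE) = 5/2 ∩ C divides BD with BC:CD = 2/5:3/5]
   → D = (3/2, 3)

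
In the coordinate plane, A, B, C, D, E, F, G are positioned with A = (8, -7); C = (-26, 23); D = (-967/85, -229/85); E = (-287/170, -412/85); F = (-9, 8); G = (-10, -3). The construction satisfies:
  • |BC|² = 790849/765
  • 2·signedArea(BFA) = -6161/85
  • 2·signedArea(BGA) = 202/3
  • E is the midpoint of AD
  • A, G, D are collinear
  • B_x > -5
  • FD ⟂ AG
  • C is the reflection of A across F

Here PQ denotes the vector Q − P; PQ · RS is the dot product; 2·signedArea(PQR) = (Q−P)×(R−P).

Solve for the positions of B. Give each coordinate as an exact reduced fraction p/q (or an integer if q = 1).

B = (-1052/255, -48/85)

1. B_x = -1052/255  [2·signedArea(BFA) = -6161/85 ∩ 2·signedArea(BGA) = 202/3]
2. B_y = -48/85  [2·signedArea(BFA) = -6161/85 ∩ 2·signedArea(BGA) = 202/3]
   → B = (-1052/255, -48/85)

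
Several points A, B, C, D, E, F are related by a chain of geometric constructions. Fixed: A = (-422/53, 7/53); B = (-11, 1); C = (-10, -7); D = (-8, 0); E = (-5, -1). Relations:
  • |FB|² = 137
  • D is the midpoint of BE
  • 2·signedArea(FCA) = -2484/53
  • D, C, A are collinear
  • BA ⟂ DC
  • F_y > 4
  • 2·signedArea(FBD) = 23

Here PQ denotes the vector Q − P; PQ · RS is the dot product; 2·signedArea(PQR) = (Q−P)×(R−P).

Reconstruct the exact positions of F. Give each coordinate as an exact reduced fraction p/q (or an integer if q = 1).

F = (0, 5)

1. F_x = 0  [2·signedArea(FCA) = -2484/53 ∩ 2·signedArea(FBD) = 23]
2. F_y = 5  [2·signedArea(FCA) = -2484/53 ∩ 2·signedArea(FBD) = 23]
   → F = (0, 5)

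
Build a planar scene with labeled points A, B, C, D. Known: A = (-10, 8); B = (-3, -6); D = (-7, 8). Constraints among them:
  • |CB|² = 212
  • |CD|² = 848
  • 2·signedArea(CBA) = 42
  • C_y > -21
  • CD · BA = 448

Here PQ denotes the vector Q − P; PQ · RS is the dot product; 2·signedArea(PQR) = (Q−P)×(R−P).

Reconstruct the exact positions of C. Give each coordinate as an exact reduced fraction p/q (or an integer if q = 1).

1. C_x = 1  [CD · BA = 448 ∩ 2·signedArea(CBA) = 42]
2. C_y = -20  [CD · BA = 448 ∩ 2·signedArea(CBA) = 42]
   → C = (1, -20)

C = (1, -20)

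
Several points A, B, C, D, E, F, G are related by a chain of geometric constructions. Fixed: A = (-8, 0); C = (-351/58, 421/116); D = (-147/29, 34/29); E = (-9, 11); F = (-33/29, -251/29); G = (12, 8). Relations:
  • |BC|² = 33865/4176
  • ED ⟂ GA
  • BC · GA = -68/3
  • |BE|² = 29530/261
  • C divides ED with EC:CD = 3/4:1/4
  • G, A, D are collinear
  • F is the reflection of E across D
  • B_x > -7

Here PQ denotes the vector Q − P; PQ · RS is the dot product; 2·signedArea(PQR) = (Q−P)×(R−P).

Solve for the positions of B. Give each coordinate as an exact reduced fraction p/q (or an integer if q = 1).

1. B_x = -526/87  [line 20·x + 8·y + 344/3 = 0 ∩ |BE|² = 29530/261]
2. B_y = 68/87  [line 20·x + 8·y + 344/3 = 0 ∩ |BE|² = 29530/261]
   → B = (-526/87, 68/87)

B = (-526/87, 68/87)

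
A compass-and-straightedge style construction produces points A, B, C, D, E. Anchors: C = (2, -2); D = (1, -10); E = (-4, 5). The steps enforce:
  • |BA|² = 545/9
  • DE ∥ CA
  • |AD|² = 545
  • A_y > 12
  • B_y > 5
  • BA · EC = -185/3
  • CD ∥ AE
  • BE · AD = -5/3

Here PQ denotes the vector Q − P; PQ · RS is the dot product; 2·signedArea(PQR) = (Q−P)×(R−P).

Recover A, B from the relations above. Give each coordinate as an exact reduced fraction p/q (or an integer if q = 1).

1. A_x = -3  [CD ∥ AE ∩ DE ∥ CA]
2. A_y = 13  [CD ∥ AE ∩ DE ∥ CA]
   → A = (-3, 13)
3. B_x = -5/3  [BE · AD = -5/3 ∩ BA · EC = -185/3]
4. B_y = 16/3  [BE · AD = -5/3 ∩ BA · EC = -185/3]
   → B = (-5/3, 16/3)

A = (-3, 13)
B = (-5/3, 16/3)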